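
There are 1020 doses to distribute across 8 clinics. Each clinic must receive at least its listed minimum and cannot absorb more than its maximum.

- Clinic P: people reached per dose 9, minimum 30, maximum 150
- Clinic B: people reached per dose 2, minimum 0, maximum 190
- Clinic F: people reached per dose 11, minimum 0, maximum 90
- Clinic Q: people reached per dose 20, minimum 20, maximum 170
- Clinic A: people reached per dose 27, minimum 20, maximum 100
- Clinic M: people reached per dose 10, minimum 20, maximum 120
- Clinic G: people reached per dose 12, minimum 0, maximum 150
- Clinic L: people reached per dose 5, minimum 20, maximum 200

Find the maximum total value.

Meeting every minimum uses 30+0+0+20+20+20+0+20 = 110 doses, leaving 910.
Rank by people reached per dose: Clinic A 27 > Clinic Q 20 > Clinic G 12 > Clinic F 11 > Clinic M 10 > Clinic P 9 > Clinic L 5 > Clinic B 2.
Clinic A: +80 to 100 (cap) ; 830 left.
Clinic Q takes 150 more to reach its cap of 170 ; 680 left.
Clinic G takes 150 more to reach its cap of 150 ; 530 left.
Clinic F takes 90 more to reach its cap of 90 ; 440 left.
Give Clinic M 100 more to hit its cap of 120 ; 340 left.
Clinic P takes 120 more to reach its cap of 150 ; 220 left.
Give Clinic L 180 more to hit its cap of 200 ; 40 left.
Clinic B has room for 190 more but only 40 remain, so it gets 40.
Total = 9×150 + 2×40 + 11×90 + 20×170 + 27×100 + 10×120 + 12×150 + 5×200 = 12520.

12520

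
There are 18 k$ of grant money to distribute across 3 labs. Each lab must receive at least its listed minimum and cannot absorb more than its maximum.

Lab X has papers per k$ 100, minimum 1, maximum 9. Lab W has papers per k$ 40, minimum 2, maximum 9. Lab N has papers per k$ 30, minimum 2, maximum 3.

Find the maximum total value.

Meeting every minimum uses 1+2+2 = 5 k$, leaving 13.
Rank by papers per k$: Lab X 100 > Lab W 40 > Lab N 30.
Lab X: +8 to 9 (cap) — 5 left.
Only 5 left; Lab W takes them to reach 7.
Total = 100×9 + 40×7 + 30×2 = 1240.

1240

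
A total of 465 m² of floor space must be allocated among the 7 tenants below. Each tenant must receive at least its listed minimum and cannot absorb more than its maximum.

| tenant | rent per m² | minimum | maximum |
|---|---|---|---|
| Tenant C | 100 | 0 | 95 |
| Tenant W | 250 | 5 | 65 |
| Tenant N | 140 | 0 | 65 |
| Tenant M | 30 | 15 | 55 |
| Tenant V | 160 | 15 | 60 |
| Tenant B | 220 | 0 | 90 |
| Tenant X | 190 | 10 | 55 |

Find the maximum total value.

Meeting every minimum uses 0+5+0+15+15+0+10 = 45 m², leaving 420.
Rank by rent per m²: Tenant W 250 > Tenant B 220 > Tenant X 190 > Tenant V 160 > Tenant N 140 > Tenant C 100 > Tenant M 30.
Tenant W: +60 to 65 (cap) → 360 left.
Tenant B takes 90 more to reach its cap of 90 → 270 left.
Tenant X takes 45 more to reach its cap of 55 → 225 left.
Tenant V: +45 to 60 (cap) → 180 left.
Give Tenant N 65 more to hit its cap of 65 → 115 left.
Tenant C takes 95 more to reach its cap of 95 → 20 left.
Tenant M has room for 40 more but only 20 remain, so it gets 35.
Total = 100×95 + 250×65 + 140×65 + 30×35 + 160×60 + 220×90 + 190×55 = 75750.

75750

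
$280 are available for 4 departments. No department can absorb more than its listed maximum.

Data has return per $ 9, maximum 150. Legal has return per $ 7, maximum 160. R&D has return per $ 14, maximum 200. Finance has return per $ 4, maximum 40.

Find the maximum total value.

Rank by return per $: R&D 14 > Data 9 > Legal 7 > Finance 4.
Give R&D 200 to hit its cap of 200 — 80 left.
Only 80 left; Data takes them to reach 80.
Total = 9×80 + 14×200 = 3520.

3520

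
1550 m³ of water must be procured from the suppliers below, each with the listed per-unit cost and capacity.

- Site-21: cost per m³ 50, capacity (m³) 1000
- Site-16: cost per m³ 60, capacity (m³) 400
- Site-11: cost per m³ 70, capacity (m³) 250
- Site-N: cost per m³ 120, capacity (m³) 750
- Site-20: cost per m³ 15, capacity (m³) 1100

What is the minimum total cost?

39000

Fill from the cheapest supplier first.
Site-20 (15): use full 1100 → 450 m³ to go.
Site-21 (50): take the remaining 450 → done.
Site-16, Site-11, Site-N: unused.
Cost = 1100×15 + 450×50 = 39000.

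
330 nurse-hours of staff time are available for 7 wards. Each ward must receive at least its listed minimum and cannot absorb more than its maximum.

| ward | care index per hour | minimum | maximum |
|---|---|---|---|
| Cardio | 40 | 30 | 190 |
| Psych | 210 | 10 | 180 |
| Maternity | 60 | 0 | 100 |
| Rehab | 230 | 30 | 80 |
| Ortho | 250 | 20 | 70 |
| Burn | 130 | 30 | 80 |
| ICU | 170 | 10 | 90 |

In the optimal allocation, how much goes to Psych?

110

Meeting every minimum uses 30+10+0+30+20+30+10 = 130 nurse-hours, leaving 200.
Order the wards by care index per hour: Ortho 250 > Rehab 230 > Psych 210 > ICU 170 > Burn 130 > Maternity 60 > Cardio 40.
Ortho takes 50 more to reach its cap of 70 ; 150 left.
Rehab: +50 to 80 (cap) ; 100 left.
Psych has room for 170 more but only 100 remain, so it gets 110.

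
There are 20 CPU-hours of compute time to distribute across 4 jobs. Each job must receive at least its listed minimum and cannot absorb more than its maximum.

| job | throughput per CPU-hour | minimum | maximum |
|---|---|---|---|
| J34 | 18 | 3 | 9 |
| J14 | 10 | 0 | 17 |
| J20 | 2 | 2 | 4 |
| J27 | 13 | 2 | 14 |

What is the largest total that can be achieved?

Meeting every minimum uses 3+0+2+2 = 7 CPU-hours, leaving 13.
Rank by throughput per CPU-hour: J34 18 > J27 13 > J14 10 > J20 2.
J34: +6 to 9 (cap) ; 7 left.
J27 has room for 12 more but only 7 remain, so it gets 9.
Total = 18×9 + 2×2 + 13×9 = 283.

283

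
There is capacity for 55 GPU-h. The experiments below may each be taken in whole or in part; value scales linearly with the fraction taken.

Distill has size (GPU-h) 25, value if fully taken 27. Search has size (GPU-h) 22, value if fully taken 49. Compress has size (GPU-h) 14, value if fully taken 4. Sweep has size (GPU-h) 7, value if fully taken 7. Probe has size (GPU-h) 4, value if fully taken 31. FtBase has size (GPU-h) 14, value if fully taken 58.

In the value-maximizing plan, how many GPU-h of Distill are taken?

Rank by value-to-size ratio: Probe 31/4≈7.75, FtBase 58/14≈4.14, Search 49/22≈2.23, Distill 27/25≈1.08, Sweep 7/7≈1, Compress 4/14≈0.286.
Probe: take in full, 4 GPU-h for value 31 → 51 left.
All 14 GPU-h of FtBase fit (value 58) → 37 remain.
Search: take in full, 22 GPU-h for value 49 → 15 left.
Fill the last 15 GPU-h with part of Distill: 15/25 of it earns 16.2.

15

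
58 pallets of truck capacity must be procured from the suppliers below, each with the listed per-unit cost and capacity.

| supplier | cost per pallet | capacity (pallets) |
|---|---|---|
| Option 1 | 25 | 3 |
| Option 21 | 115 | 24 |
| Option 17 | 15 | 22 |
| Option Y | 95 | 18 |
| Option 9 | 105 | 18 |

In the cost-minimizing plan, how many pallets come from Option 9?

15

Fill from the cheapest supplier first.
Take 22 from Option 17 at 15 — need 36 more.
Option 1 (25): use full 3 — 33 pallets to go.
Take 18 from Option Y at 95 — need 15 more.
Option 9 (105): take the remaining 15 — done.
Option 21: unused.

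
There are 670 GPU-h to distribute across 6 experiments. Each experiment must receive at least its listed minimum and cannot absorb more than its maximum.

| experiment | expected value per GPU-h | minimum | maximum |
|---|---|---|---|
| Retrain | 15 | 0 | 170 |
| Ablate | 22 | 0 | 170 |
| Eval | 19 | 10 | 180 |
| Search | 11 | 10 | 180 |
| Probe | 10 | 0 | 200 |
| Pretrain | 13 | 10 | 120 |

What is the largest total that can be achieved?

11600

Meeting every minimum uses 0+0+10+10+0+10 = 30 GPU-h, leaving 640.
Rank by expected value per GPU-h: Ablate 22 > Eval 19 > Retrain 15 > Pretrain 13 > Search 11 > Probe 10.
Ablate takes 170 more to reach its cap of 170 → 470 left.
Eval: +170 to 180 (cap) → 300 left.
Give Retrain 170 more to hit its cap of 170 → 130 left.
Pretrain: +110 to 120 (cap) → 20 left.
Search: +20 (room for 170) → 30. Pool exhausted.
Total = 15×170 + 22×170 + 19×180 + 11×30 + 13×120 = 11600.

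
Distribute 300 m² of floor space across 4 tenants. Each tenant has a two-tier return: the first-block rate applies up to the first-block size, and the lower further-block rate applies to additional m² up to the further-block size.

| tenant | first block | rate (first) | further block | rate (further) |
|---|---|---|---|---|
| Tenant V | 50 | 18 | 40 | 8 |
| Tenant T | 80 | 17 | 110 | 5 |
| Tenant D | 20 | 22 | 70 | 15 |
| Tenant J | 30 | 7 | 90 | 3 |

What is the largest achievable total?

4330

Treat each block as its own option and order by rate: Tenant D/T1 22 > Tenant V/T1 18 > Tenant T/T1 17 > Tenant D/T2 15 > Tenant V/T2 8 > Tenant J/T1 7 > Tenant T/T2 5 > Tenant J/T2 3.
Tenant D/T1 (22): +20 — 280 left.
Fill Tenant V T1 block (50 at 18) — 230 left.
Fill Tenant T T1 block (80 at 17) — 150 left.
Tenant D/T2 (15): +70 — 80 left.
Fill Tenant V T2 block (40 at 8) — 40 left.
Tenant J T1 at 7: fill all 30 — 10 left.
10 remain; put them into Tenant T T2 at 5.
Total = 22×20 + 18×50 + 17×80 + 15×70 + 8×40 + 7×30 + 5×10 = 4330.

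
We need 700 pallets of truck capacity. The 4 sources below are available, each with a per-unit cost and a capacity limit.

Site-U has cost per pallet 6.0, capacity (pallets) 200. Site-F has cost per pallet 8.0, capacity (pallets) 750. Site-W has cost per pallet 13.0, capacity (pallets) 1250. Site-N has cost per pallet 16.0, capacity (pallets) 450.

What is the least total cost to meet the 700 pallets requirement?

Cheapest first:
Site-U (6.0): use full 200 — 500 pallets to go.
Take 500 from Site-F at 8.0 to finish.
Site-W, Site-N: unused.
Cost = 200×6.0 + 500×8.0 = 5200.

5200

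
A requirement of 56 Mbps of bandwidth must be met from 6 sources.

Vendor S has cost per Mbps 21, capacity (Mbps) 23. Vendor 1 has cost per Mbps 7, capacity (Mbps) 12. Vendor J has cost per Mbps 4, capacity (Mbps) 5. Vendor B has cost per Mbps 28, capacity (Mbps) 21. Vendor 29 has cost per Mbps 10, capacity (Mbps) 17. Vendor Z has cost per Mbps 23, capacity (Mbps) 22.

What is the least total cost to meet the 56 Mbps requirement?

736

Fill from the cheapest source first.
Vendor J (4): use full 5 — 51 Mbps to go.
Take 12 from Vendor 1 at 7 — need 39 more.
Vendor 29 at 10: take all 17 Mbps — 22 still needed.
Take 22 from Vendor S at 21 to finish.
Vendor Z, Vendor B: unused.
Cost = 5×4 + 12×7 + 17×10 + 22×21 = 736.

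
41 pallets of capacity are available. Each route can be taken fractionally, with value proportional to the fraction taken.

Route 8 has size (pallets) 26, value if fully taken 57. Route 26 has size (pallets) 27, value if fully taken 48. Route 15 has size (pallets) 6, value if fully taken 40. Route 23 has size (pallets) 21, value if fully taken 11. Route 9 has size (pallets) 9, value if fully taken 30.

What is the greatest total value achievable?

Sort by value density: Route 15 40/6≈6.67, Route 9 30/9≈3.33, Route 8 57/26≈2.19, Route 26 48/27≈1.78, Route 23 11/21≈0.524.
All 6 pallets of Route 15 fit (value 40) ; 35 remain.
Take all of Route 9 (9 pallets, value 30) ; 26 pallets left.
Route 8: take in full, 26 pallets for value 57 ; 0 left.
Total value = 127.

127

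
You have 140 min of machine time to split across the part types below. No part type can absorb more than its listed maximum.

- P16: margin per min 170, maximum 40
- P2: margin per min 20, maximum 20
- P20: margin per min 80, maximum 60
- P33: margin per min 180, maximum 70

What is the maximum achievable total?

21800

Rank by margin per min: P33 180 > P16 170 > P20 80 > P2 20.
P33 takes 70 to reach its cap of 70 ; 70 left.
Give P16 40 to hit its cap of 40 ; 30 left.
Only 30 left; P20 takes them to reach 30.
Total = 170×40 + 80×30 + 180×70 = 21800.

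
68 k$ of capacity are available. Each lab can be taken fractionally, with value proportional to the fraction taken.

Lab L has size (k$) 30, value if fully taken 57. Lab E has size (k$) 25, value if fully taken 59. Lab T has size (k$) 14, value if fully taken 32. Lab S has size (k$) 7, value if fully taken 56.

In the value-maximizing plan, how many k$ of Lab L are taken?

22

Best value per unit of size first: Lab S 56/7≈8, Lab E 59/25≈2.36, Lab T 32/14≈2.29, Lab L 57/30≈1.9.
Take all of Lab S (7 k$, value 56) — 61 k$ left.
Lab E: take in full, 25 k$ for value 59 — 36 left.
Take all of Lab T (14 k$, value 32) — 22 k$ left.
22 k$ left: a 22/30 share of Lab L gives 57×22/30 = 41.8.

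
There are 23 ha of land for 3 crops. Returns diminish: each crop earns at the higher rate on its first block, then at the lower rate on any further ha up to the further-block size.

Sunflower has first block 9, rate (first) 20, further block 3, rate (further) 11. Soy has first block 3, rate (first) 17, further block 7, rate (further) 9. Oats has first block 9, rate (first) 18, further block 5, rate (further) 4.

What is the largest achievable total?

415

Treat each block as its own option and order by rate: Sunflower/T1 20 > Oats/T1 18 > Soy/T1 17 > Sunflower/T2 11 > Soy/T2 9 > Oats/T2 4.
Sunflower/T1 (20): +9 ; 14 left.
Fill Oats T1 block (9 at 18) ; 5 left.
Soy/T1 (17): +3 ; 2 left.
Sunflower T2 at 11: only 2 left, fill 2.
Total = 20×9 + 18×9 + 17×3 + 11×2 = 415.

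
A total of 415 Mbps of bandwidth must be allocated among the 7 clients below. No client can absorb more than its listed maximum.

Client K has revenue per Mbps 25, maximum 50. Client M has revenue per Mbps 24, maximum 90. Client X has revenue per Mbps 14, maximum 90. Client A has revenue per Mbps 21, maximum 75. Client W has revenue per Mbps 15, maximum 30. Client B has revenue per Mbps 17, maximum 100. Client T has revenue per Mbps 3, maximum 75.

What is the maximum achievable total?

Rank by revenue per Mbps: Client K 25 > Client M 24 > Client A 21 > Client B 17 > Client W 15 > Client X 14 > Client T 3.
Client K takes 50 to reach its cap of 50 → 365 left.
Client M: +90 to 90 (cap) → 275 left.
Give Client A 75 to hit its cap of 75 → 200 left.
Give Client B 100 to hit its cap of 100 → 100 left.
Client W takes 30 to reach its cap of 30 → 70 left.
Client X: +70 (room for 90) → 70. Pool exhausted.
Total = 25×50 + 24×90 + 14×70 + 21×75 + 15×30 + 17×100 = 8115.

8115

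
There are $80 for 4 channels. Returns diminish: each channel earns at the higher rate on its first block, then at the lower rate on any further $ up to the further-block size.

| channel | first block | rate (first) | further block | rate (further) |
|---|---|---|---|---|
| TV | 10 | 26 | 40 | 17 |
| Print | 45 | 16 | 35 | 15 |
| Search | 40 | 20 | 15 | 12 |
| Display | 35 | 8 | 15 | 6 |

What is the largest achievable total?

1570

Order all 8 blocks by rate: TV/first 26 > Search/first 20 > TV/second 17 > Print/first 16 > Print/second 15 > Search/second 12 > Display/first 8 > Display/second 6.
TV/first (26): +10 → 70 left.
Fill Search first block (40 at 20) → 30 left.
TV/second: +30 of 40 at 17; pool empty.
Total = 26×10 + 20×40 + 17×30 = 1570.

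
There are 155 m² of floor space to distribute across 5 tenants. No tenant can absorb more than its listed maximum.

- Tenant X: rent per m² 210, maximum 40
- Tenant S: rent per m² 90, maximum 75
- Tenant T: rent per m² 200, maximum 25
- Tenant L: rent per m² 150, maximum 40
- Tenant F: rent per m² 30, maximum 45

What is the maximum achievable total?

23900

Rank by rent per m²: Tenant X 210 > Tenant T 200 > Tenant L 150 > Tenant S 90 > Tenant F 30.
Give Tenant X 40 to hit its cap of 40 ; 115 left.
Tenant T: +25 to 25 (cap) ; 90 left.
Tenant L: +40 to 40 (cap) ; 50 left.
Only 50 left; Tenant S takes them to reach 50.
Total = 210×40 + 90×50 + 200×25 + 150×40 = 23900.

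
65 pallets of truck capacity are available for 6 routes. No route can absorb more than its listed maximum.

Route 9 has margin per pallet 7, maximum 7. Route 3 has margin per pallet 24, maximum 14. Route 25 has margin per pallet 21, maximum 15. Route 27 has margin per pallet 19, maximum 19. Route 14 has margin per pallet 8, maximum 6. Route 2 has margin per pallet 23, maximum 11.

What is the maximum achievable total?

Order the routes by margin per pallet: Route 3 24 > Route 2 23 > Route 25 21 > Route 27 19 > Route 14 8 > Route 9 7.
Route 3: +14 to 14 (cap) → 51 left.
Give Route 2 11 to hit its cap of 11 → 40 left.
Route 25: +15 to 15 (cap) → 25 left.
Route 27: +19 to 19 (cap) → 6 left.
Give Route 14 6 to hit its cap of 6 → 0 left.
Total = 24×14 + 21×15 + 19×19 + 8×6 + 23×11 = 1313.

1313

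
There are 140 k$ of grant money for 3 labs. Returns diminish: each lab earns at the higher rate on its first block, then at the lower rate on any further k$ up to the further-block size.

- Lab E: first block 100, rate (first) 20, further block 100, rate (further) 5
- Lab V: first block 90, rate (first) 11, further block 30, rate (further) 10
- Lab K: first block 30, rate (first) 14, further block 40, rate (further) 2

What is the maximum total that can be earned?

2530

Order all 6 blocks by rate: Lab E/tier1 20 > Lab K/tier1 14 > Lab V/tier1 11 > Lab V/tier2 10 > Lab E/tier2 5 > Lab K/tier2 2.
Lab E tier1 at 20: fill all 100 → 40 left.
Lab K tier1 at 14: fill all 30 → 10 left.
Lab V tier1 at 11: only 10 left, fill 10.
Total = 20×100 + 14×30 + 11×10 = 2530.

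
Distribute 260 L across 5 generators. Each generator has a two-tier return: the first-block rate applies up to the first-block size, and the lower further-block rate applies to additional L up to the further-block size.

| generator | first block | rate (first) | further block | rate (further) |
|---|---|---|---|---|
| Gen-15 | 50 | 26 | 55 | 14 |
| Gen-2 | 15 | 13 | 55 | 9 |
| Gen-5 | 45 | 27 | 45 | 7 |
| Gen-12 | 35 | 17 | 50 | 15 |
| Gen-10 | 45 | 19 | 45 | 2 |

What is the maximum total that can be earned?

Order all 10 blocks by rate: Gen-5/first 27 > Gen-15/first 26 > Gen-10/first 19 > Gen-12/first 17 > Gen-12/second 15 > Gen-15/second 14 > Gen-2/first 13 > Gen-2/second 9 > Gen-5/second 7 > Gen-10/second 2.
Gen-5/first (27): +45 — 215 left.
Gen-15/first (26): +50 — 165 left.
Gen-10/first (19): +45 — 120 left.
Gen-12 first at 17: fill all 35 — 85 left.
Gen-12 second at 15: fill all 50 — 35 left.
Gen-15/second: +35 of 55 at 14; pool empty.
Total = 27×45 + 26×50 + 19×45 + 17×35 + 15×50 + 14×35 = 5205.

5205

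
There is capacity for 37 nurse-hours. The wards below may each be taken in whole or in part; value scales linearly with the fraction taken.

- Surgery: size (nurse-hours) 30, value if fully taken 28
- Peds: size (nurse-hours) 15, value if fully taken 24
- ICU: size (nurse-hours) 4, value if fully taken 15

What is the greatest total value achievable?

55.8

Best value per unit of size first: ICU 15/4≈3.75, Peds 24/15≈1.6, Surgery 28/30≈0.933.
Take all of ICU (4 nurse-hours, value 15) — 33 nurse-hours left.
Take all of Peds (15 nurse-hours, value 24) — 18 nurse-hours left.
18 nurse-hours left: a 18/30 share of Surgery gives 28×18/30 = 16.8.
Total value = 55.8.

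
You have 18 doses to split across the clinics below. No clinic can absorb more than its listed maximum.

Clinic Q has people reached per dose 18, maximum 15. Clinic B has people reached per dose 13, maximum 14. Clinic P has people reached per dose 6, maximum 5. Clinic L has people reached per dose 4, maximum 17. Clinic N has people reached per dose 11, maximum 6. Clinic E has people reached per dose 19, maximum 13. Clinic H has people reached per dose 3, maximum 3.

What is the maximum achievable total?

337

Order the clinics by people reached per dose: Clinic E 19 > Clinic Q 18 > Clinic B 13 > Clinic N 11 > Clinic P 6 > Clinic L 4 > Clinic H 3.
Clinic E takes 13 to reach its cap of 13 ; 5 left.
Clinic Q has room for 15 but only 5 remain, so it gets 5.
Total = 18×5 + 19×13 = 337.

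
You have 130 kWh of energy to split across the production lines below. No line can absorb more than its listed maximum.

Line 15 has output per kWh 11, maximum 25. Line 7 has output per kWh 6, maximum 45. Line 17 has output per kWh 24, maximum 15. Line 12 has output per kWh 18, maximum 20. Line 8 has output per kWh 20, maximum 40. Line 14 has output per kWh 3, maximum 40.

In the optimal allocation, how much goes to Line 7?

30

Highest output per kWh first: Line 17 24 > Line 8 20 > Line 12 18 > Line 15 11 > Line 7 6 > Line 14 3.
Line 17 takes 15 to reach its cap of 15 ; 115 left.
Line 8 takes 40 to reach its cap of 40 ; 75 left.
Give Line 12 20 to hit its cap of 20 ; 55 left.
Line 15: +25 to 25 (cap) ; 30 left.
Only 30 left; Line 7 takes them to reach 30.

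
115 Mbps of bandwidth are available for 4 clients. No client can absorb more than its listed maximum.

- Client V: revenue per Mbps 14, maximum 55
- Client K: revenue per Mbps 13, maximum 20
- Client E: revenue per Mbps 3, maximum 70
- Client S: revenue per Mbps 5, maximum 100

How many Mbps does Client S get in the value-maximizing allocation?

40

Highest revenue per Mbps first: Client V 14 > Client K 13 > Client S 5 > Client E 3.
Client V: +55 to 55 (cap) — 60 left.
Client K: +20 to 20 (cap) — 40 left.
Client S: +40 (room for 100) → 40. Pool exhausted.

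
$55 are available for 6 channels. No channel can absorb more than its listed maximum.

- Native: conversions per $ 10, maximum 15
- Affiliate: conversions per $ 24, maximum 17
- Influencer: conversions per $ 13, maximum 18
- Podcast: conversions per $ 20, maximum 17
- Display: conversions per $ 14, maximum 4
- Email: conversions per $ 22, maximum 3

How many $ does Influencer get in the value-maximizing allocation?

Rank by conversions per $: Affiliate 24 > Email 22 > Podcast 20 > Display 14 > Influencer 13 > Native 10.
Affiliate takes 17 to reach its cap of 17 — 38 left.
Give Email 3 to hit its cap of 3 — 35 left.
Give Podcast 17 to hit its cap of 17 — 18 left.
Give Display 4 to hit its cap of 4 — 14 left.
Influencer: +14 (room for 18) → 14. Pool exhausted.

14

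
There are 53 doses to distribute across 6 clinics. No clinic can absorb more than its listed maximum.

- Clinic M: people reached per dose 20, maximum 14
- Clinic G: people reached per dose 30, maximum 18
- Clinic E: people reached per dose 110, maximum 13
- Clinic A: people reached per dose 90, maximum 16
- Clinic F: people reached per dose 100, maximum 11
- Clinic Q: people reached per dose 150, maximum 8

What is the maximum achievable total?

Order the clinics by people reached per dose: Clinic Q 150 > Clinic E 110 > Clinic F 100 > Clinic A 90 > Clinic G 30 > Clinic M 20.
Clinic Q: +8 to 8 (cap) ; 45 left.
Give Clinic E 13 to hit its cap of 13 ; 32 left.
Clinic F: +11 to 11 (cap) ; 21 left.
Clinic A takes 16 to reach its cap of 16 ; 5 left.
Clinic G has room for 18 but only 5 remain, so it gets 5.
Total = 30×5 + 110×13 + 90×16 + 100×11 + 150×8 = 5320.

5320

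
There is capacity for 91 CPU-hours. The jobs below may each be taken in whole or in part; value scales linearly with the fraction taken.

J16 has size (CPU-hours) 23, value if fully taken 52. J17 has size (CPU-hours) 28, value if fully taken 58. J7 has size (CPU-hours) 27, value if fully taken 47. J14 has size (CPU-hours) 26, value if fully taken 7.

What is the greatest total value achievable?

160.5

Sort by value density: J16 52/23≈2.26, J17 58/28≈2.07, J7 47/27≈1.74, J14 7/26≈0.269.
All 23 CPU-hours of J16 fit (value 52) — 68 remain.
J17: take in full, 28 CPU-hours for value 58 — 40 left.
All 27 CPU-hours of J7 fit (value 47) — 13 remain.
13 CPU-hours left: a 13/26 share of J14 gives 7×13/26 = 3.5.
Total value = 160.5.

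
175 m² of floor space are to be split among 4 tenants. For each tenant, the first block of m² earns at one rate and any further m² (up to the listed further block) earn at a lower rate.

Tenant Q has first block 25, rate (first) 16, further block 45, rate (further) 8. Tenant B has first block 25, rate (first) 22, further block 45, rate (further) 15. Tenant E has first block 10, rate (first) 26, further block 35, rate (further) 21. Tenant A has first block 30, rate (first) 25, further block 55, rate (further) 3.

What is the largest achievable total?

3410

Rank every tier by rate: Tenant E/T1 26 > Tenant A/T1 25 > Tenant B/T1 22 > Tenant E/T2 21 > Tenant Q/T1 16 > Tenant B/T2 15 > Tenant Q/T2 8 > Tenant A/T2 3.
Fill Tenant E T1 block (10 at 26) → 165 left.
Tenant A/T1 (25): +30 → 135 left.
Fill Tenant B T1 block (25 at 22) → 110 left.
Tenant E/T2 (21): +35 → 75 left.
Tenant Q T1 at 16: fill all 25 → 50 left.
Fill Tenant B T2 block (45 at 15) → 5 left.
Tenant Q/T2: +5 of 45 at 8; pool empty.
Total = 26×10 + 25×30 + 22×25 + 21×35 + 16×25 + 15×45 + 8×5 = 3410.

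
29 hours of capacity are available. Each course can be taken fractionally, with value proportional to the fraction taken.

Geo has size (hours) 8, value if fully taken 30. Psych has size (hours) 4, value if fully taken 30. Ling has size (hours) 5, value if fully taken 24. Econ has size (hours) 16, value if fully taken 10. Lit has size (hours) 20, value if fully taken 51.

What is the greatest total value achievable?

114.6

Sort by value density: Psych 30/4≈7.5, Ling 24/5≈4.8, Geo 30/8≈3.75, Lit 51/20≈2.55, Econ 10/16≈0.625.
Take all of Psych (4 hours, value 30) — 25 hours left.
Take all of Ling (5 hours, value 24) — 20 hours left.
Take all of Geo (8 hours, value 30) — 12 hours left.
12 hours left: a 12/20 share of Lit gives 51×12/20 = 30.6.
Total value = 114.6.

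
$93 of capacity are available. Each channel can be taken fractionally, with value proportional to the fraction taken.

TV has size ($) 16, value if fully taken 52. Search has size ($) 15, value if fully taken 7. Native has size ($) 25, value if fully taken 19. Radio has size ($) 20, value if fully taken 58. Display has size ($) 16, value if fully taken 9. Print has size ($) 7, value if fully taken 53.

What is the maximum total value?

Sort by value density: Print 53/7≈7.57, TV 52/16≈3.25, Radio 58/20≈2.9, Native 19/25≈0.76, Display 9/16≈0.562, Search 7/15≈0.467.
All 7 $ of Print fit (value 53) ; 86 remain.
TV: take in full, 16 $ for value 52 ; 70 left.
All 20 $ of Radio fit (value 58) ; 50 remain.
Take all of Native (25 $, value 19) ; 25 $ left.
Display: take in full, 16 $ for value 9 ; 9 left.
9 $ left: a 9/15 share of Search gives 7×9/15 = 4.2.
Total value = 195.2.

195.2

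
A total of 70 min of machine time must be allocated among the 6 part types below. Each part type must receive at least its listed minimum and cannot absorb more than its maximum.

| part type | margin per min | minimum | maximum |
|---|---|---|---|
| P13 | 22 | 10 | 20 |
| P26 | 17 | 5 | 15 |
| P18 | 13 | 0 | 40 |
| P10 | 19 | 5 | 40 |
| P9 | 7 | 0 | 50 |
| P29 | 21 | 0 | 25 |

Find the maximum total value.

Meeting every minimum uses 10+5+0+5+0+0 = 20 min, leaving 50.
Order the part types by margin per min: P13 22 > P29 21 > P10 19 > P26 17 > P18 13 > P9 7.
P13 takes 10 more to reach its cap of 20 — 40 left.
P29 takes 25 more to reach its cap of 25 — 15 left.
P10 has room for 35 more but only 15 remain, so it gets 20.
Total = 22×20 + 17×5 + 19×20 + 21×25 = 1430.

1430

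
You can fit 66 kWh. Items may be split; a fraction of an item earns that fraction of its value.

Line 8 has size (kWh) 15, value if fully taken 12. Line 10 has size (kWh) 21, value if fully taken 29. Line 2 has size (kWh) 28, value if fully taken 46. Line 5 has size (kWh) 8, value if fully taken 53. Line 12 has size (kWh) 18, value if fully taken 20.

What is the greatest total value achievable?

Rank by value-to-size ratio: Line 5 53/8≈6.62, Line 2 46/28≈1.64, Line 10 29/21≈1.38, Line 12 20/18≈1.11, Line 8 12/15≈0.8.
Line 5: take in full, 8 kWh for value 53 ; 58 left.
Take all of Line 2 (28 kWh, value 46) ; 30 kWh left.
Line 10: take in full, 21 kWh for value 29 ; 9 left.
Only 9 kWh remain; take 9/18 of Line 12 for value 20×9/18 = 10.
Total value = 138.

138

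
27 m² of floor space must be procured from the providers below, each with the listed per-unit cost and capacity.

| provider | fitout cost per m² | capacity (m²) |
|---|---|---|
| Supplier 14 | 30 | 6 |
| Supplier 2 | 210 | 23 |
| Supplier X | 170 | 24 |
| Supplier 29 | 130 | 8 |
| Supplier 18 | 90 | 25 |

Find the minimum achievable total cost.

2070

Cheapest first:
Supplier 14 at 30: take all 6 m² → 21 still needed.
Supplier 18 at 90: take 21 of its 25 → requirement met.
Supplier 29, Supplier X, Supplier 2: unused.
Cost = 6×30 + 21×90 = 2070.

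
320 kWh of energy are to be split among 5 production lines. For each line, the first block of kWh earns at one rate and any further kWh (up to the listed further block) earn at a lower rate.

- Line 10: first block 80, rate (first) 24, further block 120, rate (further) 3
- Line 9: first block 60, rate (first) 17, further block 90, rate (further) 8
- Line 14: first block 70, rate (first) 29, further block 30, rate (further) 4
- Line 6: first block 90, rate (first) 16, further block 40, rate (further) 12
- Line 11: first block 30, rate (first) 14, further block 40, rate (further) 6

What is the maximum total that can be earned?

6690

Rank every tier by rate: Line 14/T1 29 > Line 10/T1 24 > Line 9/T1 17 > Line 6/T1 16 > Line 11/T1 14 > Line 6/T2 12 > Line 9/T2 8 > Line 11/T2 6 > Line 14/T2 4 > Line 10/T2 3.
Line 14 T1 at 29: fill all 70 ; 250 left.
Line 10 T1 at 24: fill all 80 ; 170 left.
Line 9/T1 (17): +60 ; 110 left.
Line 6 T1 at 16: fill all 90 ; 20 left.
Line 11/T1: +20 of 30 at 14; pool empty.
Total = 29×70 + 24×80 + 17×60 + 16×90 + 14×20 = 6690.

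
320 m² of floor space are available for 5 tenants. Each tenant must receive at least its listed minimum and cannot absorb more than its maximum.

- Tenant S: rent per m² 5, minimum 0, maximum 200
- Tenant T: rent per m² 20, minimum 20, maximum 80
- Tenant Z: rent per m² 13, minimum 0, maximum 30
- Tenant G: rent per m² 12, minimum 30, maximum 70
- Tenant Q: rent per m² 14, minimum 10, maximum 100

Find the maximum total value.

4430

Meeting every minimum uses 0+20+0+30+10 = 60 m², leaving 260.
Rank by rent per m²: Tenant T 20 > Tenant Q 14 > Tenant Z 13 > Tenant G 12 > Tenant S 5.
Give Tenant T 60 more to hit its cap of 80 → 200 left.
Give Tenant Q 90 more to hit its cap of 100 → 110 left.
Tenant Z: +30 to 30 (cap) → 80 left.
Give Tenant G 40 more to hit its cap of 70 → 40 left.
Tenant S: +40 (room for 200) → 40. Pool exhausted.
Total = 5×40 + 20×80 + 13×30 + 12×70 + 14×100 = 4430.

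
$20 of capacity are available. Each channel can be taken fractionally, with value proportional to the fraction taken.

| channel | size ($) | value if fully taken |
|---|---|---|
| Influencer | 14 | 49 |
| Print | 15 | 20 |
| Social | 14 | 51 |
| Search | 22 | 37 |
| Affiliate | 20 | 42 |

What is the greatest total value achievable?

72

Rank by value-to-size ratio: Social 51/14≈3.64, Influencer 49/14≈3.5, Affiliate 42/20≈2.1, Search 37/22≈1.68, Print 20/15≈1.33.
Social: take in full, 14 $ for value 51 → 6 left.
Only 6 $ remain; take 6/14 of Influencer for value 49×6/14 = 21.
Total value = 72.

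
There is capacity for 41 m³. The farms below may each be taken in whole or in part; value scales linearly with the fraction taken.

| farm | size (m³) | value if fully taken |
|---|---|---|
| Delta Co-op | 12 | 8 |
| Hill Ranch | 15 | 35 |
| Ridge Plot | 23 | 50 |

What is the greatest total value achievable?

Best value per unit of size first: Hill Ranch 35/15≈2.33, Ridge Plot 50/23≈2.17, Delta Co-op 8/12≈0.667.
All 15 m³ of Hill Ranch fit (value 35) ; 26 remain.
Ridge Plot: take in full, 23 m³ for value 50 ; 3 left.
3 m³ left: a 3/12 share of Delta Co-op gives 8×3/12 = 2.
Total value = 87.

87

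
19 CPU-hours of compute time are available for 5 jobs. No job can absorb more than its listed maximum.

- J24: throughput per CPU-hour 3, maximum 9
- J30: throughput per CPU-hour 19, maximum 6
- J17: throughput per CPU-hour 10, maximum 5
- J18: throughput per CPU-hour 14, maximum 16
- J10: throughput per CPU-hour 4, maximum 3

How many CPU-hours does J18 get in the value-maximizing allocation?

Highest throughput per CPU-hour first: J30 19 > J18 14 > J17 10 > J10 4 > J24 3.
J30: +6 to 6 (cap) ; 13 left.
J18: +13 (room for 16) → 13. Pool exhausted.

13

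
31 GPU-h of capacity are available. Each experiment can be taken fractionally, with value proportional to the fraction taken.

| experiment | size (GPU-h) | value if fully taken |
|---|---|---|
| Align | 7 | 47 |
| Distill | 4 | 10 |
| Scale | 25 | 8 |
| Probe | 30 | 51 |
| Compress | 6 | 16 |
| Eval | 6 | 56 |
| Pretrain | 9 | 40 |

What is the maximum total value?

166.5

Best value per unit of size first: Eval 56/6≈9.33, Align 47/7≈6.71, Pretrain 40/9≈4.44, Compress 16/6≈2.67, Distill 10/4≈2.5, Probe 51/30≈1.7, Scale 8/25≈0.32.
All 6 GPU-h of Eval fit (value 56) — 25 remain.
Align: take in full, 7 GPU-h for value 47 — 18 left.
Pretrain: take in full, 9 GPU-h for value 40 — 9 left.
Compress: take in full, 6 GPU-h for value 16 — 3 left.
3 GPU-h left: a 3/4 share of Distill gives 10×3/4 = 7.5.
Total value = 166.5.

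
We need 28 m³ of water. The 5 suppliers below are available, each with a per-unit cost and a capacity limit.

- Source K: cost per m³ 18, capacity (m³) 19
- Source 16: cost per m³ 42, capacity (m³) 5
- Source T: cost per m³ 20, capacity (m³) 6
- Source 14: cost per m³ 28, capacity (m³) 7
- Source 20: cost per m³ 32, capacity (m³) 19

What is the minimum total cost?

546

Cheapest first:
Take 19 from Source K at 18 → need 9 more.
Source T at 20: take all 6 m³ → 3 still needed.
Take 3 from Source 14 at 28 to finish.
Source 20, Source 16: unused.
Cost = 19×18 + 6×20 + 3×28 = 546.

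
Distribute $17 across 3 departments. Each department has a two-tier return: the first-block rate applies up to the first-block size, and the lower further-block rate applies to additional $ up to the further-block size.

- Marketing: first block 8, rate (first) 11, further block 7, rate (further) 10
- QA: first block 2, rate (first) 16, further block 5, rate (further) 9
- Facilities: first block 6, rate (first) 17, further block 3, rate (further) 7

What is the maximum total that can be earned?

Treat each block as its own option and order by rate: Facilities/tier1 17 > QA/tier1 16 > Marketing/tier1 11 > Marketing/tier2 10 > QA/tier2 9 > Facilities/tier2 7.
Facilities tier1 at 17: fill all 6 — 11 left.
Fill QA tier1 block (2 at 16) — 9 left.
Marketing tier1 at 11: fill all 8 — 1 left.
1 remain; put them into Marketing tier2 at 10.
Total = 17×6 + 16×2 + 11×8 + 10×1 = 232.

232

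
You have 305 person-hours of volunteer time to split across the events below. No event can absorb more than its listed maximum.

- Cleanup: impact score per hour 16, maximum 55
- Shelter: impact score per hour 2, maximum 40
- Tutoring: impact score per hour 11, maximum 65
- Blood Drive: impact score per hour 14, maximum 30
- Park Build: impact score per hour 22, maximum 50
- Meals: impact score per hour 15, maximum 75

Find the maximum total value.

Order the events by impact score per hour: Park Build 22 > Cleanup 16 > Meals 15 > Blood Drive 14 > Tutoring 11 > Shelter 2.
Park Build: +50 to 50 (cap) — 255 left.
Cleanup: +55 to 55 (cap) — 200 left.
Meals: +75 to 75 (cap) — 125 left.
Blood Drive: +30 to 30 (cap) — 95 left.
Give Tutoring 65 to hit its cap of 65 — 30 left.
Shelter has room for 40 but only 30 remain, so it gets 30.
Total = 16×55 + 2×30 + 11×65 + 14×30 + 22×50 + 15×75 = 4300.

4300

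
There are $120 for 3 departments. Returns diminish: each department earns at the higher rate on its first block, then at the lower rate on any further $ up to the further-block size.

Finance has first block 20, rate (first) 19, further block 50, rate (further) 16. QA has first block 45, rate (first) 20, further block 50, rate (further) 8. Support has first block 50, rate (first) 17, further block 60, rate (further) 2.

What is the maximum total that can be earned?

2210

Rank every tier by rate: QA/first 20 > Finance/first 19 > Support/first 17 > Finance/second 16 > QA/second 8 > Support/second 2.
QA/first (20): +45 → 75 left.
Finance/first (19): +20 → 55 left.
Support first at 17: fill all 50 → 5 left.
Finance/second: +5 of 50 at 16; pool empty.
Total = 20×45 + 19×20 + 17×50 + 16×5 = 2210.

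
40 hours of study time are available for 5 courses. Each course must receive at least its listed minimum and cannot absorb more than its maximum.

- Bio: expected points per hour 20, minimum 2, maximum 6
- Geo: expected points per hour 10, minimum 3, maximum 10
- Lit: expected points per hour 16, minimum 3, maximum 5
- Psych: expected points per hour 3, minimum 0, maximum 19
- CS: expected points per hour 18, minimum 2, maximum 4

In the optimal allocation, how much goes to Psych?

15

Meeting every minimum uses 2+3+3+0+2 = 10 hours, leaving 30.
Rank by expected points per hour: Bio 20 > CS 18 > Lit 16 > Geo 10 > Psych 3.
Bio: +4 to 6 (cap) ; 26 left.
CS: +2 to 4 (cap) ; 24 left.
Lit: +2 to 5 (cap) ; 22 left.
Geo: +7 to 10 (cap) ; 15 left.
Psych has room for 19 more but only 15 remain, so it gets 15.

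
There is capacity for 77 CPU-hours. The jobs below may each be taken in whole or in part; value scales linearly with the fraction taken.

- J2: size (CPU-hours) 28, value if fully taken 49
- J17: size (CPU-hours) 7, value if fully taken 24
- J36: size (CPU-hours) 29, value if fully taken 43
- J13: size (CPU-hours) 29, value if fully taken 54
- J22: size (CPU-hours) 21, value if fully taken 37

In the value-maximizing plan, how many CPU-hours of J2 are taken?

20

Sort by value density: J17 24/7≈3.43, J13 54/29≈1.86, J22 37/21≈1.76, J2 49/28≈1.75, J36 43/29≈1.48.
Take all of J17 (7 CPU-hours, value 24) — 70 CPU-hours left.
J13: take in full, 29 CPU-hours for value 54 — 41 left.
All 21 CPU-hours of J22 fit (value 37) — 20 remain.
Fill the last 20 CPU-hours with part of J2: 20/28 of it earns 35.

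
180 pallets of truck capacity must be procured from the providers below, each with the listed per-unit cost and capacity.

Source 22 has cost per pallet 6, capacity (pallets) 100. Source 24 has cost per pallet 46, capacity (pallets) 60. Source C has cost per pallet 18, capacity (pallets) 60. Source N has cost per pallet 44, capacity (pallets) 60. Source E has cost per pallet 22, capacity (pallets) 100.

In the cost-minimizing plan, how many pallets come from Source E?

Use providers in increasing cost order.
Take 100 from Source 22 at 6 ; need 80 more.
Source C at 18: take all 60 pallets ; 20 still needed.
Source E at 22: take 20 of its 100 ; requirement met.
Source N, Source 24: unused.

20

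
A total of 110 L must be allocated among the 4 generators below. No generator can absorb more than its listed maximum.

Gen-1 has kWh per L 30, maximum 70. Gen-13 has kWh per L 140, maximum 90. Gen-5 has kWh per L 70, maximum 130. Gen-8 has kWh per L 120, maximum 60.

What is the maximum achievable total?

15000

Rank by kWh per L: Gen-13 140 > Gen-8 120 > Gen-5 70 > Gen-1 30.
Give Gen-13 90 to hit its cap of 90 — 20 left.
Gen-8 has room for 60 but only 20 remain, so it gets 20.
Total = 140×90 + 120×20 = 15000.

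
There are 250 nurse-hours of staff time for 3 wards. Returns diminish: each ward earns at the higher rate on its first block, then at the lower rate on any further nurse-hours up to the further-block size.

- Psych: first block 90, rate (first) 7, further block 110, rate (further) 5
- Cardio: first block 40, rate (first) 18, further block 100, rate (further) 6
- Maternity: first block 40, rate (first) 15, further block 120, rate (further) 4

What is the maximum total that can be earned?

2430

Rank every tier by rate: Cardio/first 18 > Maternity/first 15 > Psych/first 7 > Cardio/second 6 > Psych/second 5 > Maternity/second 4.
Fill Cardio first block (40 at 18) — 210 left.
Maternity first at 15: fill all 40 — 170 left.
Psych first at 7: fill all 90 — 80 left.
Cardio second at 6: only 80 left, fill 80.
Total = 18×40 + 15×40 + 7×90 + 6×80 = 2430.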